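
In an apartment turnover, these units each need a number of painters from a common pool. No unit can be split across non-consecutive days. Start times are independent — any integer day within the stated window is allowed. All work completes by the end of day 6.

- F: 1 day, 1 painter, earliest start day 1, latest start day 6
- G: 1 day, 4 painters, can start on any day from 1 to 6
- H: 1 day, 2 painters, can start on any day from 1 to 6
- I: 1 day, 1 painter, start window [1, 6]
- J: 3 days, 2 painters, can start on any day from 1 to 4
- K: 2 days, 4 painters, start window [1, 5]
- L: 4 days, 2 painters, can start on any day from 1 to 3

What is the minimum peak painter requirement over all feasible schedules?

6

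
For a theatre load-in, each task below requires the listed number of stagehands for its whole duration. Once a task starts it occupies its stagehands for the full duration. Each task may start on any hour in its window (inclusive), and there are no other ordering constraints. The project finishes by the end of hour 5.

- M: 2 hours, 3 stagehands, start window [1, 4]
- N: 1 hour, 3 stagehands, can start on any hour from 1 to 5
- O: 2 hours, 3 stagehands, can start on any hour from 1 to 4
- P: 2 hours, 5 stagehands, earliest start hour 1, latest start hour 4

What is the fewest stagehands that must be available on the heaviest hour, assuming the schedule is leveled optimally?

6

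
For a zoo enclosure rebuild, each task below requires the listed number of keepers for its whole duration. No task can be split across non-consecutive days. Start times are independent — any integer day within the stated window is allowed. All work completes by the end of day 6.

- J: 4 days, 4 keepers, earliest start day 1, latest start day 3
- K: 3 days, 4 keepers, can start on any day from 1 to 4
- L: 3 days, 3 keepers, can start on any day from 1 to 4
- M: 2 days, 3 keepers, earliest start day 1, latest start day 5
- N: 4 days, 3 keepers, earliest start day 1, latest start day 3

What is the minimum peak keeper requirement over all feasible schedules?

Early-start (J@1, K@1, L@1, M@1, N@1) gives peak 17: d1:17  d2:17  d3:14  d4:7  d5:0  d6:0.
Shift L→4, N→3.
Schedule J@1, K@1, L@4, M@1, N@3: d1:11  d2:11  d3:11  d4:10  d5:6  d6:6 — peak 11.

11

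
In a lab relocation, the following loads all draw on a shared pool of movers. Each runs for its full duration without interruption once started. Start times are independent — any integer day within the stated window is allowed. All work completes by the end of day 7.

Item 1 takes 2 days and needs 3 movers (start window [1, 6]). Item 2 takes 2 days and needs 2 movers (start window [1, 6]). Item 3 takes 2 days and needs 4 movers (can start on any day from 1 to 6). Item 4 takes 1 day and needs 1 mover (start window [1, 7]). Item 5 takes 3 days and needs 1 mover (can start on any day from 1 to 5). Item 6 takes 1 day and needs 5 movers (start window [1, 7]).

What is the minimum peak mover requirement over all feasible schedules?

Early-start (Item 1@1, Item 2@1, Item 3@1, Item 4@1, Item 5@1, Item 6@1) gives peak 16: d1:16  d2:10  d3:1  d4:0  d5:0  d6:0  d7:0.
Shift Item 3→3, Item 4→3, Item 5→4, Item 6→7.
Schedule Item 1@1, Item 2@1, Item 3@3, Item 4@3, Item 5@4, Item 6@7: d1:5  d2:5  d3:5  d4:5  d5:1  d6:1  d7:5 — peak 5.

5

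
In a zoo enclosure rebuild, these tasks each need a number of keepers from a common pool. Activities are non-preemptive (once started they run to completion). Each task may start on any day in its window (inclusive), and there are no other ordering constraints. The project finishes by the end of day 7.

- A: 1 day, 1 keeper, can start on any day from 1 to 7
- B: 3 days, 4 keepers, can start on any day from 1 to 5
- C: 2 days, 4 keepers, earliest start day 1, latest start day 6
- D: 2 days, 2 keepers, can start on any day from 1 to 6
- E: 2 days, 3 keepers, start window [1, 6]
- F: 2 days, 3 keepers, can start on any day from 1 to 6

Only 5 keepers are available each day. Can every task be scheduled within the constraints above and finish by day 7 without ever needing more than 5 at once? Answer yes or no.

no

Total keeper-days = 37; over 7 days the average is 37/7 > 5, so some day must exceed 5.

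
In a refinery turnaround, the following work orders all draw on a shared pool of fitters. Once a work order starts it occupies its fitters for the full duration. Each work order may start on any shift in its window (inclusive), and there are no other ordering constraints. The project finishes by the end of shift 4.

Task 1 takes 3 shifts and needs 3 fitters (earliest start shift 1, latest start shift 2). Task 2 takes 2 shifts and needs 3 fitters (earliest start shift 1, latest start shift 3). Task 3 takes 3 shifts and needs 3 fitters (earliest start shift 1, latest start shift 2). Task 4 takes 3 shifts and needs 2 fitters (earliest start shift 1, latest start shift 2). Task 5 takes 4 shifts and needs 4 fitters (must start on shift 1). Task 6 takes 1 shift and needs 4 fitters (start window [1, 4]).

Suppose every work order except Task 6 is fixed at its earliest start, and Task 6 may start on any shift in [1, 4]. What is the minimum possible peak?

15

Task 6@1: s1:19  s2:15  s3:12  s4:4 → peak 19
Task 6@2: s1:15  s2:19  s3:12  s4:4 → peak 19
Task 6@3: s1:15  s2:15  s3:16  s4:4 → peak 16
Task 6@4: s1:15  s2:15  s3:12  s4:8 → peak 15
Best is Task 6@4, peak 15.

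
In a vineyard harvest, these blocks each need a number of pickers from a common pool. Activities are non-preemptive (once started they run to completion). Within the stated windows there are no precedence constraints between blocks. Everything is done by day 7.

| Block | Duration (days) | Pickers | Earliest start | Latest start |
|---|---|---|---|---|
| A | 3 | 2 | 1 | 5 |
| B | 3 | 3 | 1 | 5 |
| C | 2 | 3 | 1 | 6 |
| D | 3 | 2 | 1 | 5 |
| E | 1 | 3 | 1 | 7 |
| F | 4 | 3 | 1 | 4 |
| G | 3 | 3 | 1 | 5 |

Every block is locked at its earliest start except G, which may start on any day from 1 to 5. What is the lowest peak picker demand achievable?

G@1: d1:19  d2:16  d3:13  d4:3  d5:0  d6:0  d7:0 → peak 19
G@2: d1:16  d2:16  d3:13  d4:6  d5:0  d6:0  d7:0 → peak 16
G@3: d1:16  d2:13  d3:13  d4:6  d5:3  d6:0  d7:0 → peak 16
G@4: d1:16  d2:13  d3:10  d4:6  d5:3  d6:3  d7:0 → peak 16
G@5: d1:16  d2:13  d3:10  d4:3  d5:3  d6:3  d7:3 → peak 16
Best is G@2, peak 16.

16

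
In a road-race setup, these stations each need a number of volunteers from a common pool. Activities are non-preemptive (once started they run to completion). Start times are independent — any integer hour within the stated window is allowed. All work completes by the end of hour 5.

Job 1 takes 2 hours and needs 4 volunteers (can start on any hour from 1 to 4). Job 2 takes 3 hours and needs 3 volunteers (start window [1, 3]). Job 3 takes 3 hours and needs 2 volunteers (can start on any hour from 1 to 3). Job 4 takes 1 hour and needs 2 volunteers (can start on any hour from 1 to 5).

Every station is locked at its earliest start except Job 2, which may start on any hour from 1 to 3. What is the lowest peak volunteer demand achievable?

8

Job 2@1: h1:11  h2:9  h3:5  h4:0  h5:0 → peak 11
Job 2@2: h1:8  h2:9  h3:5  h4:3  h5:0 → peak 9
Job 2@3: h1:8  h2:6  h3:5  h4:3  h5:3 → peak 8
Best is Job 2@3, peak 8.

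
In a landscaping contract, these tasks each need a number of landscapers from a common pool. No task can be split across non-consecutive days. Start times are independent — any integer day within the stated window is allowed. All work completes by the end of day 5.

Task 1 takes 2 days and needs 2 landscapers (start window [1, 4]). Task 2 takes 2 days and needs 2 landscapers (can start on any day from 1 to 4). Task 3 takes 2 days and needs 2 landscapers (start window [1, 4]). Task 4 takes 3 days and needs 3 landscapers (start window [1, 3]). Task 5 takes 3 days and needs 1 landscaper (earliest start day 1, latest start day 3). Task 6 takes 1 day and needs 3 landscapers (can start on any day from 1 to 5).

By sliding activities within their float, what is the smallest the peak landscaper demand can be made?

Early-start (Task 1@1, Task 2@1, Task 3@1, Task 4@1, Task 5@1, Task 6@1) gives peak 13: d1:13  d2:10  d3:4  d4:0  d5:0.
Shift Task 3→3, Task 4→3, Task 6→5.
Schedule Task 1@1, Task 2@1, Task 3@3, Task 4@3, Task 5@1, Task 6@5: d1:5  d2:5  d3:6  d4:5  d5:6 — peak 6.
Total landscaper-days = 27 over 5 days ⇒ peak ≥ ⌈27/5⌉ = 6, so 6 is optimal.

6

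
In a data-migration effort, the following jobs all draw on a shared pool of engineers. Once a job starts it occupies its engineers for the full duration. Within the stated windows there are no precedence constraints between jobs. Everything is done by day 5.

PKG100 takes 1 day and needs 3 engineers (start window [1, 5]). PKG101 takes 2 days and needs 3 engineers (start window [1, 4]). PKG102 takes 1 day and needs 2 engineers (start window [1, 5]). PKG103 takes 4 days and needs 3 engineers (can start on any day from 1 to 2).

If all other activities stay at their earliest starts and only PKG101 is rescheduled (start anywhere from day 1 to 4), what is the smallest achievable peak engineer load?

PKG101@1: d1:11  d2:6  d3:3  d4:3  d5:0 → peak 11
PKG101@2: d1:8  d2:6  d3:6  d4:3  d5:0 → peak 8
PKG101@3: d1:8  d2:3  d3:6  d4:6  d5:0 → peak 8
PKG101@4: d1:8  d2:3  d3:3  d4:6  d5:3 → peak 8
Best is PKG101@2, peak 8.

8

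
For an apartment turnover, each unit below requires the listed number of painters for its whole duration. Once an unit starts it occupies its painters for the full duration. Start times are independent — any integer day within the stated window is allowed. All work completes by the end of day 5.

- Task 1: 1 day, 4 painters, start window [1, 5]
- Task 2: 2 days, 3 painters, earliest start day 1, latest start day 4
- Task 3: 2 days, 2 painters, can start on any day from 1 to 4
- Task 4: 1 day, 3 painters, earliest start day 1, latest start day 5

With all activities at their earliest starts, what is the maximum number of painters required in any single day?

Early-start schedule: Task 1@1, Task 2@1, Task 3@1, Task 4@1.
Load per day: day 1: 12, day 2: 5, day 3: 0, day 4: 0, day 5: 0.
Peak is 12.

12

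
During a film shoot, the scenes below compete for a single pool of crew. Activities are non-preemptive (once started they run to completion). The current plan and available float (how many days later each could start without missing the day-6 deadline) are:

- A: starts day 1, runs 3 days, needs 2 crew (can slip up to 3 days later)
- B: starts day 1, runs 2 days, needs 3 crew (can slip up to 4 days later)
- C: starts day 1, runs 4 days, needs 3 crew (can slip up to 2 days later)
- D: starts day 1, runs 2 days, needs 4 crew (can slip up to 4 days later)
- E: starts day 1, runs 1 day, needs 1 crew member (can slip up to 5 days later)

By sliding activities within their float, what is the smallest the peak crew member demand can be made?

6

Early-start (A@1, B@1, C@1, D@1, E@1) gives peak 13: d1:13  d2:12  d3:5  d4:3  d5:0  d6:0.
Shift B→4, C→3, E→3.
Schedule A@1, B@4, C@3, D@1, E@3: d1:6  d2:6  d3:6  d4:6  d5:6  d6:3 — peak 6.
Total crew member-days = 33 over 6 days ⇒ peak ≥ ⌈33/6⌉ = 6, so 6 is optimal.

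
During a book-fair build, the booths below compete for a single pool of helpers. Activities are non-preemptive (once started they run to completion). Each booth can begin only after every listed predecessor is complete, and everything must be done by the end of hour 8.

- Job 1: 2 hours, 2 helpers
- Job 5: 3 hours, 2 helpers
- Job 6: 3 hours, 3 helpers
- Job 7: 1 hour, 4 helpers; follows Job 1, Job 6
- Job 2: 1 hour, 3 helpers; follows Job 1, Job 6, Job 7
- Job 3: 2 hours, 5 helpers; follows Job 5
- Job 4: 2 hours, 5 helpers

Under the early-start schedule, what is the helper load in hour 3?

5

At early start, hour 3 has: Job 5, Job 6.
Demand: 2 + 3 = 5.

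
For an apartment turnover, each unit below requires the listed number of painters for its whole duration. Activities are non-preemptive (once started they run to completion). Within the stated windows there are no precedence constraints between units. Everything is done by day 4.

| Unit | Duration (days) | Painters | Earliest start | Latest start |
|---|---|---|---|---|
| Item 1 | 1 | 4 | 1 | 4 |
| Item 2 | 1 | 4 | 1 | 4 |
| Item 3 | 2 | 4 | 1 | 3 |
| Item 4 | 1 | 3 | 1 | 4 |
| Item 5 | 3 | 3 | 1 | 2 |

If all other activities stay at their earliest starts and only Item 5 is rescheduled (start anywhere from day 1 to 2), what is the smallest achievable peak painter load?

15

Item 5@1: d1:18  d2:7  d3:3  d4:0 → peak 18
Item 5@2: d1:15  d2:7  d3:3  d4:3 → peak 15
Best is Item 5@2, peak 15.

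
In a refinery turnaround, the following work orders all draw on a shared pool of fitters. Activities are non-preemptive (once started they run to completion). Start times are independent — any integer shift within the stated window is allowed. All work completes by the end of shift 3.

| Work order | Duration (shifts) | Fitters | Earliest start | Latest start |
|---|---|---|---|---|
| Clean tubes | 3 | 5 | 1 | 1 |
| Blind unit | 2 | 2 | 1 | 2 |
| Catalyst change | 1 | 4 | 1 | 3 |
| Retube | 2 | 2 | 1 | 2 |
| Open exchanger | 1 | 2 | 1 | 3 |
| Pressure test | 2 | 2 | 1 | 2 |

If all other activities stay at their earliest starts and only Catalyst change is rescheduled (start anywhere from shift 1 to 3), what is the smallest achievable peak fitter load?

Catalyst change@1: s1:17  s2:11  s3:5 → peak 17
Catalyst change@2: s1:13  s2:15  s3:5 → peak 15
Catalyst change@3: s1:13  s2:11  s3:9 → peak 13
Best is Catalyst change@3, peak 13.

13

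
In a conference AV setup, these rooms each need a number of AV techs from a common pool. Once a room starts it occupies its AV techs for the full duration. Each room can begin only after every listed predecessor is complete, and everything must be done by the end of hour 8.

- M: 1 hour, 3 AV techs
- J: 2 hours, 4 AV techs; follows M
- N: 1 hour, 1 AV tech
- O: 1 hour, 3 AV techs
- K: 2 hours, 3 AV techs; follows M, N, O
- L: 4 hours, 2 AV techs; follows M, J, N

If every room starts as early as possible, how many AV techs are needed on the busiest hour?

Early-start schedule: M@1, J@2, N@1, O@1, K@2, L@4.
Load per hour: hour 1: 7, hour 2: 7, hour 3: 7, hour 4: 2, hour 5: 2, hour 6: 2, hour 7: 2, hour 8: 0.
Peak is 7.

7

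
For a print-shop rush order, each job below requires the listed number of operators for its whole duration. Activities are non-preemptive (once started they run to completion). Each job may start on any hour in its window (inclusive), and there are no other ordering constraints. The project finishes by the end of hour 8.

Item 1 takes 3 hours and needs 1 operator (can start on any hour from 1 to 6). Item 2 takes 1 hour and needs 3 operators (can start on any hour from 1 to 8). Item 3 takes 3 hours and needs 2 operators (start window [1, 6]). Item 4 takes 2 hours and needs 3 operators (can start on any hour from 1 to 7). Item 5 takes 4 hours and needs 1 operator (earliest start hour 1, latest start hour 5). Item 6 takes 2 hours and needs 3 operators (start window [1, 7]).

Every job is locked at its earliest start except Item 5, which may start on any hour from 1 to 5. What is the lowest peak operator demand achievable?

12

Item 5@1: h1:13  h2:10  h3:4  h4:1  h5:0  h6:0  h7:0  h8:0 → peak 13
Item 5@2: h1:12  h2:10  h3:4  h4:1  h5:1  h6:0  h7:0  h8:0 → peak 12
Item 5@3: h1:12  h2:9  h3:4  h4:1  h5:1  h6:1  h7:0  h8:0 → peak 12
Item 5@4: h1:12  h2:9  h3:3  h4:1  h5:1  h6:1  h7:1  h8:0 → peak 12
Item 5@5: h1:12  h2:9  h3:3  h4:0  h5:1  h6:1  h7:1  h8:1 → peak 12
Best is Item 5@2, peak 12.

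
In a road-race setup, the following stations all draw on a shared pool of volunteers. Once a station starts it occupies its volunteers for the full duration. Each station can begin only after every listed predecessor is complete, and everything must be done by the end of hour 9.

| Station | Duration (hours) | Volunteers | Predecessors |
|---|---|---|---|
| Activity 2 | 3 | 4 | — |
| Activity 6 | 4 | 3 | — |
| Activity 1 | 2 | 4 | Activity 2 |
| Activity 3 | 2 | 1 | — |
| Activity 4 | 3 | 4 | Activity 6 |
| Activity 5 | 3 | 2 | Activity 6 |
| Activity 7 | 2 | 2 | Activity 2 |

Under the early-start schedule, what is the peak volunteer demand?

12

Early-start schedule: Activity 2@1, Activity 6@1, Activity 1@4, Activity 3@1, Activity 4@5, Activity 5@5, Activity 7@4.
Load per hour: hour 1: 8, hour 2: 8, hour 3: 7, hour 4: 9, hour 5: 12, hour 6: 6, hour 7: 6, hour 8: 0, hour 9: 0.
Peak is 12.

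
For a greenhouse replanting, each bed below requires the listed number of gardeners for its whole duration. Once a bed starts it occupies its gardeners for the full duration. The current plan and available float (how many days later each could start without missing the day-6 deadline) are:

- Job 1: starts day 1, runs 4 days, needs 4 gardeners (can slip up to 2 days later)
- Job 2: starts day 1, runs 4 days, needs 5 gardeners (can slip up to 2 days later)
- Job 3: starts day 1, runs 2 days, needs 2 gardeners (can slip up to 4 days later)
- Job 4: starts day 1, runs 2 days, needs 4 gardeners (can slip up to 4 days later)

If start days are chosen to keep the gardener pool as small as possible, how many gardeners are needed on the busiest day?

9

Early-start (Job 1@1, Job 2@1, Job 3@1, Job 4@1) gives peak 15: d1:15  d2:15  d3:9  d4:9  d5:0  d6:0.
Shift Job 3→5, Job 4→5.
Schedule Job 1@1, Job 2@1, Job 3@5, Job 4@5: d1:9  d2:9  d3:9  d4:9  d5:6  d6:6 — peak 9.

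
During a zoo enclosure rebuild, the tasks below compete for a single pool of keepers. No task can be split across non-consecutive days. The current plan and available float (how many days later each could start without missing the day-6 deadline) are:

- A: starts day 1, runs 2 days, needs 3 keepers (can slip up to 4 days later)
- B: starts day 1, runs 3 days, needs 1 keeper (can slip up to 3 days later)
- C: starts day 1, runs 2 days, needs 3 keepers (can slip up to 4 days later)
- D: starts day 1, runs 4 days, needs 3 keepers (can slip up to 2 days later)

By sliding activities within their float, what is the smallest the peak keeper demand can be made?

6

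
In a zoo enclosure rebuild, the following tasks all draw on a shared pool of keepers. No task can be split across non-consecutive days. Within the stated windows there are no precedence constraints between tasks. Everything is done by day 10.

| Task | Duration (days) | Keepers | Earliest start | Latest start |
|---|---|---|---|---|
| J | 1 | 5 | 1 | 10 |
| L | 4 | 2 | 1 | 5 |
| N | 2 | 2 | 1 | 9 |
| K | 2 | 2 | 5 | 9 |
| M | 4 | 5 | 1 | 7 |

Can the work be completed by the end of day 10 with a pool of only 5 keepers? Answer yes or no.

yes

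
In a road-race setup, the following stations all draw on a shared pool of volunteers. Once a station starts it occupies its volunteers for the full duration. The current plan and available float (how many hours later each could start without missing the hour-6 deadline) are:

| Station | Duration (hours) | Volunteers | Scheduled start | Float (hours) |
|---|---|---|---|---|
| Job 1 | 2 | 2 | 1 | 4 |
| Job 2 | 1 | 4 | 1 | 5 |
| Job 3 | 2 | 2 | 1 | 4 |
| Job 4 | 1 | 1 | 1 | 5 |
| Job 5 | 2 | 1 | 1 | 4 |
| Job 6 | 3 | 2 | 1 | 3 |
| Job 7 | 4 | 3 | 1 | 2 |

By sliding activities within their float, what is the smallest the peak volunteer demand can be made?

Early-start (Job 1@1, Job 2@1, Job 3@1, Job 4@1, Job 5@1, Job 6@1, Job 7@1) gives peak 15: h1:15  h2:10  h3:5  h4:3  h5:0  h6:0.
Shift Job 3→2, Job 4→2, Job 5→2, Job 6→4, Job 7→3.
Schedule Job 1@1, Job 2@1, Job 3@2, Job 4@2, Job 5@2, Job 6@4, Job 7@3: h1:6  h2:6  h3:6  h4:5  h5:5  h6:5 — peak 6.
Total volunteer-hours = 33 over 6 hours ⇒ peak ≥ ⌈33/6⌉ = 6, so 6 is optimal.

6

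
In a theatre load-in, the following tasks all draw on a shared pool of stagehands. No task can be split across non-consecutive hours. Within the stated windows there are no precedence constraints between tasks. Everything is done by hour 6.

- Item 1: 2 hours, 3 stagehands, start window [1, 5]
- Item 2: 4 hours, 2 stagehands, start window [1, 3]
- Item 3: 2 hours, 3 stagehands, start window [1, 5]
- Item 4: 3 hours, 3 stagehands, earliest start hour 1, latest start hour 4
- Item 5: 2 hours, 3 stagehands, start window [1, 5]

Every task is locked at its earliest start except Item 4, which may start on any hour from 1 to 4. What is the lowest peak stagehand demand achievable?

Item 4@1: h1:14  h2:14  h3:5  h4:2  h5:0  h6:0 → peak 14
Item 4@2: h1:11  h2:14  h3:5  h4:5  h5:0  h6:0 → peak 14
Item 4@3: h1:11  h2:11  h3:5  h4:5  h5:3  h6:0 → peak 11
Item 4@4: h1:11  h2:11  h3:2  h4:5  h5:3  h6:3 → peak 11
Best is Item 4@3, peak 11.

11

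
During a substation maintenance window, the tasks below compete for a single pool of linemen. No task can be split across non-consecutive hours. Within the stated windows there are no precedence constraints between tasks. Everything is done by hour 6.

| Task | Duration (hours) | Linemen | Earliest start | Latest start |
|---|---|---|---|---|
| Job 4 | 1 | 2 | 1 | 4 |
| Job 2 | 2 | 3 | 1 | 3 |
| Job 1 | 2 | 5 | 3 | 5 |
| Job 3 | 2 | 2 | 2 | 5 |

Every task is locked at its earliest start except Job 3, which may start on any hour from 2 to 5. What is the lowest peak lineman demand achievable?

Job 3@2: h1:5  h2:5  h3:7  h4:5  h5:0  h6:0 → peak 7
Job 3@3: h1:5  h2:3  h3:7  h4:7  h5:0  h6:0 → peak 7
Job 3@4: h1:5  h2:3  h3:5  h4:7  h5:2  h6:0 → peak 7
Job 3@5: h1:5  h2:3  h3:5  h4:5  h5:2  h6:2 → peak 5
Best is Job 3@5, peak 5.

5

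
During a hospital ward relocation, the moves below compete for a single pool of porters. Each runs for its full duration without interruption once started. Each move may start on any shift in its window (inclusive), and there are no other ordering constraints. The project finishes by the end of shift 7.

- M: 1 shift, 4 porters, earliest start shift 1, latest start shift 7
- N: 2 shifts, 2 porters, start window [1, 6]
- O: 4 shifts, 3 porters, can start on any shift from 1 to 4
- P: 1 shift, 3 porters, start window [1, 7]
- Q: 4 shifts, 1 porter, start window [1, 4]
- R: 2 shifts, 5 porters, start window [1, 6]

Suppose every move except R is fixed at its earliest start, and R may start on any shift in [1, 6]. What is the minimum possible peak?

R@1: s1:18  s2:11  s3:4  s4:4  s5:0  s6:0  s7:0 → peak 18
R@2: s1:13  s2:11  s3:9  s4:4  s5:0  s6:0  s7:0 → peak 13
R@3: s1:13  s2:6  s3:9  s4:9  s5:0  s6:0  s7:0 → peak 13
R@4: s1:13  s2:6  s3:4  s4:9  s5:5  s6:0  s7:0 → peak 13
R@5: s1:13  s2:6  s3:4  s4:4  s5:5  s6:5  s7:0 → peak 13
R@6: s1:13  s2:6  s3:4  s4:4  s5:0  s6:5  s7:5 → peak 13
Best is R@2, peak 13.

13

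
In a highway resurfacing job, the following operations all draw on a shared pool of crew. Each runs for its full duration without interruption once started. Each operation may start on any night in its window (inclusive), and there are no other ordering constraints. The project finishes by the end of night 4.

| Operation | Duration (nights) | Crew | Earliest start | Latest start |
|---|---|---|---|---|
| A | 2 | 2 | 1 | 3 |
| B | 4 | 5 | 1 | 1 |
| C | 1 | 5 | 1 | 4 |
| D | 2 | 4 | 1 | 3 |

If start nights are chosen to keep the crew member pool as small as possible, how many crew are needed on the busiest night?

Early-start (A@1, B@1, C@1, D@1) gives peak 16: n1:16  n2:11  n3:5  n4:5.
Shift C→3.
Schedule A@1, B@1, C@3, D@1: n1:11  n2:11  n3:10  n4:5 — peak 11.

11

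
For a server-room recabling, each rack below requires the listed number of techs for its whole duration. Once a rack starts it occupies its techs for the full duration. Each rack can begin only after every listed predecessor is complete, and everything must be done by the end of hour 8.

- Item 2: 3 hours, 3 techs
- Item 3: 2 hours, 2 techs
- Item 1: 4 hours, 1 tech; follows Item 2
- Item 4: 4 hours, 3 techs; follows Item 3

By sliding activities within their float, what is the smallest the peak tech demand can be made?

Early-start (Item 2@1, Item 3@1, Item 1@4, Item 4@3) gives peak 6: h1:5  h2:5  h3:6  h4:4  h5:4  h6:4  h7:1  h8:0.
Shift Item 4→4.
Schedule Item 2@1, Item 3@1, Item 1@4, Item 4@4: h1:5  h2:5  h3:3  h4:4  h5:4  h6:4  h7:4  h8:0 — peak 5.
No arrangement of the 18 feasible schedules does better.

5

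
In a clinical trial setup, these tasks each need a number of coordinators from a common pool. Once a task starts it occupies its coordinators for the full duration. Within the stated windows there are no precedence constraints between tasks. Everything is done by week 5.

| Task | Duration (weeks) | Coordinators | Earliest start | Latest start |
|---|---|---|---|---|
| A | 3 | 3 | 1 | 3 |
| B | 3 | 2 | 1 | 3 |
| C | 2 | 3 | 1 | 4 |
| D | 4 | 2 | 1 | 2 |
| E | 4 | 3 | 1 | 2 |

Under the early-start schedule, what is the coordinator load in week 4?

5

At early start, week 4 has: D, E.
Demand: 2 + 3 = 5.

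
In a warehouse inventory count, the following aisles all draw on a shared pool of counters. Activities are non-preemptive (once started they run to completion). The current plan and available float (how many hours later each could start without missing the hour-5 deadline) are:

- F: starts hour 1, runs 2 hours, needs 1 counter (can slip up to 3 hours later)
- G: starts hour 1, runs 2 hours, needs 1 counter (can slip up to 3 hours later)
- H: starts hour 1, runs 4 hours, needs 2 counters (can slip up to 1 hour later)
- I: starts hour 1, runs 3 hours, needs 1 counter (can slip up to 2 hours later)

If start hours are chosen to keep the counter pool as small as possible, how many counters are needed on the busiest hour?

4

Early-start (F@1, G@1, H@1, I@1) gives peak 5: h1:5  h2:5  h3:3  h4:2  h5:0.
Shift I→3.
Schedule F@1, G@1, H@1, I@3: h1:4  h2:4  h3:3  h4:3  h5:1 — peak 4.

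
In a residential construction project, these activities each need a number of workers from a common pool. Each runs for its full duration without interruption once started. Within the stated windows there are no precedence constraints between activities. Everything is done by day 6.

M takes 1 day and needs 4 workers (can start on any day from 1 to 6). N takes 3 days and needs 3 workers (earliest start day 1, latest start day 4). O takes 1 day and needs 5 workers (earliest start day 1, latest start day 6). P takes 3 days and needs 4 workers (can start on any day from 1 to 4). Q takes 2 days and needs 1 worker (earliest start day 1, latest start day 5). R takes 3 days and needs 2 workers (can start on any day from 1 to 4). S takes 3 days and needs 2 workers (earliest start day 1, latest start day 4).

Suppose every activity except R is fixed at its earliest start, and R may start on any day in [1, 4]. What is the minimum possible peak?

R@1: d1:21  d2:12  d3:11  d4:0  d5:0  d6:0 → peak 21
R@2: d1:19  d2:12  d3:11  d4:2  d5:0  d6:0 → peak 19
R@3: d1:19  d2:10  d3:11  d4:2  d5:2  d6:0 → peak 19
R@4: d1:19  d2:10  d3:9  d4:2  d5:2  d6:2 → peak 19
Best is R@2, peak 19.

19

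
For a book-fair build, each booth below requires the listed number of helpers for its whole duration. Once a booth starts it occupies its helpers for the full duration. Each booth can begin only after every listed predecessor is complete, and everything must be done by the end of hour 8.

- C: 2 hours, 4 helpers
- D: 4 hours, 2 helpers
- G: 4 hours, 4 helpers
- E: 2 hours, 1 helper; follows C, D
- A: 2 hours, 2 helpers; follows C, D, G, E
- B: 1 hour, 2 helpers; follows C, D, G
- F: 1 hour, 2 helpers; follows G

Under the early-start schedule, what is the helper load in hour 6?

1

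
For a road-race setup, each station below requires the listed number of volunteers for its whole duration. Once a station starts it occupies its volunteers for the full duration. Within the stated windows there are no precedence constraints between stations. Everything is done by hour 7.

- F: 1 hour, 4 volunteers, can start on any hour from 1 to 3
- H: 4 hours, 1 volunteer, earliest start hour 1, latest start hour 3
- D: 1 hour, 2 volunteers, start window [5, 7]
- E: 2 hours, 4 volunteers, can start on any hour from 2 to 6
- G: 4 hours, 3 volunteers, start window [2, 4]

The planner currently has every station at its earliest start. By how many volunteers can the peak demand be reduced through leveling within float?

Early-start peak: h1:5  h2:8  h3:8  h4:4  h5:5  h6:0  h7:0 ⇒ 8.
Leveled (F@1, H@1, D@5, E@2, G@4): h1:5  h2:5  h3:5  h4:4  h5:5  h6:3  h7:3 ⇒ 5.
Reduction 8 − 5 = 3.

3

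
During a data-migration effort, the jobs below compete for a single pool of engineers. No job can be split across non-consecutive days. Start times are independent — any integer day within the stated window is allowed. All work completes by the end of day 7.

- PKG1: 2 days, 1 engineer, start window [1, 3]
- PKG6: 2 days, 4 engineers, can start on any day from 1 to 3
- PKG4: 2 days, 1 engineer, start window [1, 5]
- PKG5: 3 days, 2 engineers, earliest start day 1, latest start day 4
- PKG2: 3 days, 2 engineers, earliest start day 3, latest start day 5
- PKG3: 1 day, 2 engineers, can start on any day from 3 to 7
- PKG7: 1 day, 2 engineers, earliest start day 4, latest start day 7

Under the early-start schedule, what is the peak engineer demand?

8

Early-start schedule: PKG1@1, PKG6@1, PKG4@1, PKG5@1, PKG2@3, PKG3@3, PKG7@4.
Load per day: day 1: 8, day 2: 8, day 3: 6, day 4: 4, day 5: 2, day 6: 0, day 7: 0.
Peak is 8.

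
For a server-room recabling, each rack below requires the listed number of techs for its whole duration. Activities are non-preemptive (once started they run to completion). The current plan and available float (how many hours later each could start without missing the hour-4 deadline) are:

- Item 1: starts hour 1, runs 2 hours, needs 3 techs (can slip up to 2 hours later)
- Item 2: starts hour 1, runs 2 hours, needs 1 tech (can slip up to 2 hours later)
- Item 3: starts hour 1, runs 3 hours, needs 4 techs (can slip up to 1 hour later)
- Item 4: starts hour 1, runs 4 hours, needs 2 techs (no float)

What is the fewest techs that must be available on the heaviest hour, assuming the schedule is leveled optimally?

Early-start (Item 1@1, Item 2@1, Item 3@1, Item 4@1) gives peak 10: h1:10  h2:10  h3:6  h4:2.
Shift Item 2→3.
Schedule Item 1@1, Item 2@3, Item 3@1, Item 4@1: h1:9  h2:9  h3:7  h4:3 — peak 9.
No arrangement of the 18 feasible schedules does better.

9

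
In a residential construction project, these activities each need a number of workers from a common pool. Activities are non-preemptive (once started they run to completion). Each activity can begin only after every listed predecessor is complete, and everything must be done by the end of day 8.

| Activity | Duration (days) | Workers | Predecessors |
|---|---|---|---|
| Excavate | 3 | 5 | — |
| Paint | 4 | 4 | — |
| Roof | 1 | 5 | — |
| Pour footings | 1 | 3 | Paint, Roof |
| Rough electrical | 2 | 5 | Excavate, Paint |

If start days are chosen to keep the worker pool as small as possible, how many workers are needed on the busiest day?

9

Early-start (Excavate@1, Paint@1, Roof@1, Pour footings@5, Rough electrical@5) gives peak 14: d1:14  d2:9  d3:9  d4:4  d5:8  d6:5  d7:0  d8:0.
Shift Roof→4.
Schedule Excavate@1, Paint@1, Roof@4, Pour footings@5, Rough electrical@5: d1:9  d2:9  d3:9  d4:9  d5:8  d6:5  d7:0  d8:0 — peak 9.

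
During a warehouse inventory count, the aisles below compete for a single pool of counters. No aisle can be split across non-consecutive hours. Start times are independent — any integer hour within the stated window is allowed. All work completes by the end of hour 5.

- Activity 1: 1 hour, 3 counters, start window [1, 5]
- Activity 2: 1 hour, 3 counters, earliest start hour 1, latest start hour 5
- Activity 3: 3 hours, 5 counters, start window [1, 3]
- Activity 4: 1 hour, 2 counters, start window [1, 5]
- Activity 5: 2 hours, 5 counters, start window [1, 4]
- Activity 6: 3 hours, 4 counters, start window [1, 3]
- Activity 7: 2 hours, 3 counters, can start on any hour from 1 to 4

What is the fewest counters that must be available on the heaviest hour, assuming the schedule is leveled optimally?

Early-start (Activity 1@1, Activity 2@1, Activity 3@1, Activity 4@1, Activity 5@1, Activity 6@1, Activity 7@1) gives peak 25: h1:25  h2:17  h3:9  h4:0  h5:0.
Shift Activity 2→2, Activity 4→3, Activity 5→4, Activity 6→3.
Schedule Activity 1@1, Activity 2@2, Activity 3@1, Activity 4@3, Activity 5@4, Activity 6@3, Activity 7@1: h1:11  h2:11  h3:11  h4:9  h5:9 — peak 11.
Total counter-hours = 51 over 5 hours ⇒ peak ≥ ⌈51/5⌉ = 11, so 11 is optimal.

11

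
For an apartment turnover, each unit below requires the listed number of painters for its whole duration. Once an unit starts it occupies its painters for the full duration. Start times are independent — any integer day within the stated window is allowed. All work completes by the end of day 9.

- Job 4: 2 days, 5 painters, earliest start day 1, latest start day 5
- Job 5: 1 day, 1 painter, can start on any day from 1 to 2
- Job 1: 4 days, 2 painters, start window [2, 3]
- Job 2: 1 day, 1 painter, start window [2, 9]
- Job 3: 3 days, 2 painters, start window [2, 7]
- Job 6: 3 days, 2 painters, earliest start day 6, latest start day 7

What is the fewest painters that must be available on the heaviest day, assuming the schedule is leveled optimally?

Early-start (Job 4@1, Job 5@1, Job 1@2, Job 2@2, Job 3@2, Job 6@6) gives peak 10: d1:6  d2:10  d3:4  d4:4  d5:2  d6:2  d7:2  d8:2  d9:0.
Shift Job 1→3, Job 3→3.
Schedule Job 4@1, Job 5@1, Job 1@3, Job 2@2, Job 3@3, Job 6@6: d1:6  d2:6  d3:4  d4:4  d5:4  d6:4  d7:2  d8:2  d9:0 — peak 6.

6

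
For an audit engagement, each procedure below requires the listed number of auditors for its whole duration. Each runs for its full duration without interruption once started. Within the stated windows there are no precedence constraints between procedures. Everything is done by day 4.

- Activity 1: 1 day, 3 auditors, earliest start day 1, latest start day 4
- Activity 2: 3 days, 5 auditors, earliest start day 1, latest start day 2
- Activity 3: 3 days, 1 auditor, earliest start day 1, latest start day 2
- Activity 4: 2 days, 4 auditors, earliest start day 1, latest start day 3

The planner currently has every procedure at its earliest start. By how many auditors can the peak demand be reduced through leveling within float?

3

Early-start peak: d1:13  d2:10  d3:6  d4:0 ⇒ 13.
Leveled (Activity 1@1, Activity 2@1, Activity 3@1, Activity 4@2): d1:9  d2:10  d3:10  d4:0 ⇒ 10.
Reduction 13 − 10 = 3.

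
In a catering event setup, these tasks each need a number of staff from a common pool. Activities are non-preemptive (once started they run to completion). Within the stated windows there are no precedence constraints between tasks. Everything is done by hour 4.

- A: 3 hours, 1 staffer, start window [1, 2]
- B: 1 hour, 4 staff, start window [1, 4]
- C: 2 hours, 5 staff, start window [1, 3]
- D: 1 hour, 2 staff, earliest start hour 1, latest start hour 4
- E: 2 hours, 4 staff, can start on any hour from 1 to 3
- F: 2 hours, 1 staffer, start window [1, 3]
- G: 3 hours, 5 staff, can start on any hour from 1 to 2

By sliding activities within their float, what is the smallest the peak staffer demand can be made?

11

Early-start (A@1, B@1, C@1, D@1, E@1, F@1, G@1) gives peak 22: h1:22  h2:16  h3:6  h4:0.
Shift B→4, D→4, E→3, F→3.
Schedule A@1, B@4, C@1, D@4, E@3, F@3, G@1: h1:11  h2:11  h3:11  h4:11 — peak 11.
Total staffer-hours = 44 over 4 hours ⇒ peak ≥ ⌈44/4⌉ = 11, so 11 is optimal.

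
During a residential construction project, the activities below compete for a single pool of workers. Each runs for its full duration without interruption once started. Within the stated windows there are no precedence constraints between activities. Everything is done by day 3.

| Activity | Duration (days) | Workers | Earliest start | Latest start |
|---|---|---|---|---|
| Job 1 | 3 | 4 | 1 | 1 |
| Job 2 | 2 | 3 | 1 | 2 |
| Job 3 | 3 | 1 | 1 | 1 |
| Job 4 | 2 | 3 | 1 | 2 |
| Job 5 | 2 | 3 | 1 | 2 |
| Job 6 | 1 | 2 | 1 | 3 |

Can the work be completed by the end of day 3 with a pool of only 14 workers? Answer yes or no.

Schedule Job 1@1, Job 2@1, Job 3@1, Job 4@1, Job 5@1, Job 6@3: d1:14  d2:14  d3:7 — peak 14 ≤ 14.

yes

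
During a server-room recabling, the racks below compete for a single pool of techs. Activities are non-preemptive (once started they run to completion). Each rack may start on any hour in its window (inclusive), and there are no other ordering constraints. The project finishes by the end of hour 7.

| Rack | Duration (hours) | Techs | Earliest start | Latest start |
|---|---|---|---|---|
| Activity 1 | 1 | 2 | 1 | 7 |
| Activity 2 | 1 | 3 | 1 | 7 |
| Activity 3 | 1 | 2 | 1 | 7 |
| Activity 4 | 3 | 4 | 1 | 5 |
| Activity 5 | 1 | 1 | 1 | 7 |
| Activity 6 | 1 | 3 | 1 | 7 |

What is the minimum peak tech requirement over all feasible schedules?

4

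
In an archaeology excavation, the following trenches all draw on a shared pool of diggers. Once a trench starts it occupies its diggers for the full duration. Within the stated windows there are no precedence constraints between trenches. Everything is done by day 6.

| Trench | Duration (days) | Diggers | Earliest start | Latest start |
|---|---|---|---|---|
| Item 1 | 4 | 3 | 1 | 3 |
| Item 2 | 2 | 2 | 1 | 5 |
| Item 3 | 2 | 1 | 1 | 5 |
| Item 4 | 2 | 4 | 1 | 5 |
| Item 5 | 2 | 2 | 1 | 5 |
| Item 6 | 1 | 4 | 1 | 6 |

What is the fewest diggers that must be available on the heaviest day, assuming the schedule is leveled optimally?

Early-start (Item 1@1, Item 2@1, Item 3@1, Item 4@1, Item 5@1, Item 6@1) gives peak 16: d1:16  d2:12  d3:3  d4:3  d5:0  d6:0.
Shift Item 4→3, Item 5→5, Item 6→5.
Schedule Item 1@1, Item 2@1, Item 3@1, Item 4@3, Item 5@5, Item 6@5: d1:6  d2:6  d3:7  d4:7  d5:6  d6:2 — peak 7.

7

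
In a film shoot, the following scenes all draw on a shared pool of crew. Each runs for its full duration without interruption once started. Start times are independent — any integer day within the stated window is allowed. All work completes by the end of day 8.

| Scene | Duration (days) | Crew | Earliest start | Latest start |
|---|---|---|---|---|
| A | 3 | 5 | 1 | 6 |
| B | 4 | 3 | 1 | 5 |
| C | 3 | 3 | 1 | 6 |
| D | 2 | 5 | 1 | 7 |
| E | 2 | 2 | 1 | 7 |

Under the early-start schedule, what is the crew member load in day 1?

18

At early start, day 1 has: A, B, C, D, E.
Demand: 5 + 3 + 3 + 5 + 2 = 18.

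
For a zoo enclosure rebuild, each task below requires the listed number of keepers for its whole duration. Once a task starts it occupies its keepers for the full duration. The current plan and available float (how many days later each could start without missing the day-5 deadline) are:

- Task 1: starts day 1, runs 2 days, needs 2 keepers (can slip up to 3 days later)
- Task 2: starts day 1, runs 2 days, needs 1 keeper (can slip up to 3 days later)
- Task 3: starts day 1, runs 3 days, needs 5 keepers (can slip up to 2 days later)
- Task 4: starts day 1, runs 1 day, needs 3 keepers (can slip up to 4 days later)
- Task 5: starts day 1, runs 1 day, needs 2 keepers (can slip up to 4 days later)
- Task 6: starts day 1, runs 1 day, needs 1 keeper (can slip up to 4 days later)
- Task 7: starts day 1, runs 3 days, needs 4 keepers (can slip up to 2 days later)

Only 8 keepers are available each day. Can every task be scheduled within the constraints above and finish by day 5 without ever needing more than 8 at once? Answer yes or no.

The minimum achievable peak is 9; 8 < 9, so no feasible schedule stays within the cap.

no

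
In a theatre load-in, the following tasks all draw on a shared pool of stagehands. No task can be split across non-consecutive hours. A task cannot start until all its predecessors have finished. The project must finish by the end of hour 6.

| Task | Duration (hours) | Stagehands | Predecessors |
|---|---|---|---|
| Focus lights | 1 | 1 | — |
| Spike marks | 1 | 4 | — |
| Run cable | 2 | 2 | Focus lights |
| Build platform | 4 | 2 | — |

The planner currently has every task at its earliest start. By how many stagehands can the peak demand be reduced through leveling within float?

3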